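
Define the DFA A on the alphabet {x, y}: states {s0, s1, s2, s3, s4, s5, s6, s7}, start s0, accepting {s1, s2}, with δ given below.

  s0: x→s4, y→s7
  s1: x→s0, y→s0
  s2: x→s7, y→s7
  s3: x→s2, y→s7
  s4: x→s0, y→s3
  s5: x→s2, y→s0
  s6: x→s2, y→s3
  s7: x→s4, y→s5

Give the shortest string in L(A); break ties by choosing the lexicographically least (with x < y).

A breadth-first search from s0 reaches an accepting state first via the path s0 → s4 → s3 → s2 on input xyx.
No string of length < 3 is accepted (BFS exhausts all shorter strings without reaching an accepting state), and xyx is the lexicographically least accepting string of length 3.

xyx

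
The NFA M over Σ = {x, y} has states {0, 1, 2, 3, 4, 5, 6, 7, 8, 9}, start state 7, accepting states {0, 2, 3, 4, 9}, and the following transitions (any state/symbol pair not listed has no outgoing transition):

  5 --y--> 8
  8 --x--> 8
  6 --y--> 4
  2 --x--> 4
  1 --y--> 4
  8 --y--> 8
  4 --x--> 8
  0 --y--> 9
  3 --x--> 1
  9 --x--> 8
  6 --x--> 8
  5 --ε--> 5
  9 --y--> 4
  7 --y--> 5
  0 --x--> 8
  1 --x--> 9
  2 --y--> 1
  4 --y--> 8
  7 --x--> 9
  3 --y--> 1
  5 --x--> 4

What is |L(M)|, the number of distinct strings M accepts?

3

The useful subgraph on states {4, 5, 7, 9} is acyclic, so L(M) is finite; the longest accepting path visits 3 useful states, giving maximum string length 2.
Counting accepting paths from 7 by length: 1 of length 1, 2 of length 2. Total 3.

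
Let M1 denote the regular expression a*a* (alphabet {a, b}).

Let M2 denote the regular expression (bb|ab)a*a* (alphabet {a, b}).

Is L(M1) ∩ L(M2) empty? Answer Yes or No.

Yes

Converting the expression M1 to a DFA (subset construction, then merging equivalent states) gives the minimal DFA with states {r0, r1}, start state r0, accepting states {r0} and transitions r0: a→r0, b→r1; r1: a→r1, b→r1.
Converting the expression M2 to a DFA (subset construction, then merging equivalent states) gives the minimal DFA with states {t0, t1, t2, t3}, start state t0, accepting states {t3} and transitions t0: a→t1, b→t1; t1: a→t2, b→t3; t2: a→t2, b→t2; t3: a→t3, b→t2.
Exploring the product automaton M1 × M2 from the start pair (r0, t0), following both machines on each input symbol, reaches 6 state pairs: (r0, t0), (r0, t1), (r1, t1), (r0, t2), (r1, t3), (r1, t2).
M1 accepts in {r0} and M2 accepts in {t3}; no reachable pair has both components accepting, so no string drives both machines to acceptance simultaneously and L(M1) ∩ L(M2) = ∅.
So no string is accepted by both, and the intersection is empty.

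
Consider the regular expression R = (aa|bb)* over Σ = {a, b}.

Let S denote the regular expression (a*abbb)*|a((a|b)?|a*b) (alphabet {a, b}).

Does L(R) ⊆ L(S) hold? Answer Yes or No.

The string bb is in L(R) but not in L(S).
So L(R) ⊄ L(S).

No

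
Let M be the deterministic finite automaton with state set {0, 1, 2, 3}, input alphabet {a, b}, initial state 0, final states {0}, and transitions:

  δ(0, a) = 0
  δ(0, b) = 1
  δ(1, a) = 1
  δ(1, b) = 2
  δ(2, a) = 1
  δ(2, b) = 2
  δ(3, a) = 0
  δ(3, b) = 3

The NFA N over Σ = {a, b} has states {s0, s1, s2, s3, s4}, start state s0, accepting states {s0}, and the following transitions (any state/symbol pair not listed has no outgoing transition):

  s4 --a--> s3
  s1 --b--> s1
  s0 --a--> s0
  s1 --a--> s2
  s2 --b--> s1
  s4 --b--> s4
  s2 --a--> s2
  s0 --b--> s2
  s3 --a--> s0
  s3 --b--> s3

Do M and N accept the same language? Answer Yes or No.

Yes

Exploring the product automaton M × N from the start pair (0, s0), following both machines on each input symbol, reaches 3 state pairs: (0, s0), (1, s2), (2, s1).
M accepts in {0} and N accepts in {s0}. In every reachable pair the two components are either both accepting — (0, s0) — or both non-accepting, so no string is accepted by exactly one of the machines: L(M) \ L(N) and L(N) \ L(M) are both empty.
Hence every string is accepted by M iff it is accepted by N, and the two languages coincide.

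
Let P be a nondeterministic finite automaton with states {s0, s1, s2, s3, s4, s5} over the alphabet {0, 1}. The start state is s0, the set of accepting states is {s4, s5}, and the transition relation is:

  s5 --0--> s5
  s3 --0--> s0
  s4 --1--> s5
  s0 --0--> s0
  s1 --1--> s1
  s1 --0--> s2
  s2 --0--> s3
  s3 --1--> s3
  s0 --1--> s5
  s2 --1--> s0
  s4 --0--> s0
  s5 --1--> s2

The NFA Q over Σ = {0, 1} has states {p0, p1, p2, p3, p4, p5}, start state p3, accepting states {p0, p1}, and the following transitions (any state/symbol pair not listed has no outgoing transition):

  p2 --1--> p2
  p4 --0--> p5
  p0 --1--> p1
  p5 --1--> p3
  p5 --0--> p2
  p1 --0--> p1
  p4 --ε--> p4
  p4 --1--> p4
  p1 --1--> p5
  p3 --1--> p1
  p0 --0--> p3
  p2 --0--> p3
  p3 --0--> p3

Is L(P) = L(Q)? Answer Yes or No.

Yes

Exploring the product automaton P × Q from the start pair (s0, p3), following both machines on each input symbol, reaches 4 state pairs: (s0, p3), (s5, p1), (s2, p5), (s3, p2).
P accepts in {s4, s5} and Q accepts in {p0, p1}. In every reachable pair the two components are either both accepting — (s5, p1) — or both non-accepting, so no string is accepted by exactly one of the machines: L(P) \ L(Q) and L(Q) \ L(P) are both empty.
Hence every string is accepted by P iff it is accepted by Q, and the two languages coincide.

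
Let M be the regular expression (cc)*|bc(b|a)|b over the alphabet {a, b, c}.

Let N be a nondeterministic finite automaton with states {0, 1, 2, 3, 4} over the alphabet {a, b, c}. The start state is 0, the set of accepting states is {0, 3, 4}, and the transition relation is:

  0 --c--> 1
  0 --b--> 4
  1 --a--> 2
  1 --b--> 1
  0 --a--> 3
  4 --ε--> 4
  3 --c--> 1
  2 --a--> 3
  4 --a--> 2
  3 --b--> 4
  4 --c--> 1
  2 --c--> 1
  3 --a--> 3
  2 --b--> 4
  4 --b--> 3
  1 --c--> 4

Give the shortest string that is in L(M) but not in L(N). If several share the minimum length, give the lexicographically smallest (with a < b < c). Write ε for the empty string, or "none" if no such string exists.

bca

The string bca is accepted by M but not by N.
No shorter string lies in the difference, and bca is the lexicographically first length-3 string in L(M) \ L(N).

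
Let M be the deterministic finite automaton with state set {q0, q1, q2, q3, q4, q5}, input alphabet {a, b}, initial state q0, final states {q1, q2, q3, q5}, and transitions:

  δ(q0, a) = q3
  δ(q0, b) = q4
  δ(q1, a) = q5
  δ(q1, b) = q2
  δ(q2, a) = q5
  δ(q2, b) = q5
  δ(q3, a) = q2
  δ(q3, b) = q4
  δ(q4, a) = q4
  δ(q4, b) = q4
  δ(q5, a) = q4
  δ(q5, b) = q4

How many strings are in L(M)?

4

The useful subgraph on states {q0, q2, q3, q5} is acyclic, so L(M) is finite; the longest accepting path visits 4 useful states, giving maximum string length 3.
Counting accepting paths from q0 by length: 1 of length 1, 1 of length 2, 2 of length 3. Total 4.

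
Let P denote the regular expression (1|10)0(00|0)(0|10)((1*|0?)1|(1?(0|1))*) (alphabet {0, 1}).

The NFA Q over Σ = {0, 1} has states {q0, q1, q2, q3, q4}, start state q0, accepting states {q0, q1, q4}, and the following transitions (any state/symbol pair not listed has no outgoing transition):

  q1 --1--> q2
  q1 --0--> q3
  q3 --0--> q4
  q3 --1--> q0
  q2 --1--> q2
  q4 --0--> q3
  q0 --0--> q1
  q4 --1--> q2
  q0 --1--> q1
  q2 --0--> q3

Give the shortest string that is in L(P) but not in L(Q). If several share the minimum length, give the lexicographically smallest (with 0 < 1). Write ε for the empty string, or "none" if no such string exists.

1000

The string 1000 is accepted by P but not by Q.
No shorter string lies in the difference, and 1000 is the lexicographically first length-4 string in L(P) \ L(Q).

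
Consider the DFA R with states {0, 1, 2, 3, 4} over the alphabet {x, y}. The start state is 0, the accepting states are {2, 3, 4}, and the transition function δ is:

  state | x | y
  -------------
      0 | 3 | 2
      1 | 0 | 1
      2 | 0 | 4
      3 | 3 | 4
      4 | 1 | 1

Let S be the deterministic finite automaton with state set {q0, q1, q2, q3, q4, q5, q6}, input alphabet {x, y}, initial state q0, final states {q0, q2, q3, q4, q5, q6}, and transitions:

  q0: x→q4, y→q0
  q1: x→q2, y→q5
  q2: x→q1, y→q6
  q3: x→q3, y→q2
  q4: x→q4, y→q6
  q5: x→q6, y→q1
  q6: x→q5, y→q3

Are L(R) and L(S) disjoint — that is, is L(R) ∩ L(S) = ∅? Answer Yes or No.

No

The string x is accepted by both R and S.
Hence L(R) ∩ L(S) ≠ ∅.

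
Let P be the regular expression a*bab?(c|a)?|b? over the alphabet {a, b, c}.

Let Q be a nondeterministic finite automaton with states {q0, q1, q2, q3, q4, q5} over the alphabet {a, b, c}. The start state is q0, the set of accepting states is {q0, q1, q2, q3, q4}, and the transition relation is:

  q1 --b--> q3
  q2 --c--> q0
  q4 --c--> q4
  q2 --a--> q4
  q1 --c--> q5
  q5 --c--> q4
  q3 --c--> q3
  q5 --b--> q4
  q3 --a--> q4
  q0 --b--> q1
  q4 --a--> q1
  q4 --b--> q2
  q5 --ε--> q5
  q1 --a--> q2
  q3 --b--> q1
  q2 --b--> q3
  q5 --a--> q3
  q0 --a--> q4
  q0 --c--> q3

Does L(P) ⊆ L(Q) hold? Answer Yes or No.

Converting the expression P to a DFA (subset construction, then merging equivalent states) gives the minimal DFA with states {p0, p1, p2, p3, p4, p5, p6, p7}, start state p0, accepting states {p0, p2, p5, p6, p7} and transitions p0: a→p1, b→p2, c→p3; p1: a→p1, b→p4, c→p3; p2: a→p5, b→p3, c→p3; p3: a→p3, b→p3, c→p3; p4: a→p5, b→p3, c→p3; p5: a→p6, b→p7, c→p6; p6: a→p3, b→p3, c→p3; p7: a→p6, b→p3, c→p6.
Exploring the product automaton P × Q from the start pair (p0, q0), following both machines on each input symbol, reaches 21 state pairs: (p0, q0), (p1, q4), (p2, q1), (p3, q3), (p1, q1), (p4, q2), (p3, q4), (p5, q2), (p3, q5), (p3, q1), (p1, q2), (p4, q3), (p5, q4), (p3, q0), (p3, q2), (p6, q4), (p7, q3), (p6, q0), (p6, q1), (p7, q2), (p6, q3).
P accepts in {p0, p2, p5, p6, p7} and Q accepts in {q0, q1, q2, q3, q4}. The reachable pairs whose P-component is accepting are (p0, q0), (p2, q1), (p5, q2), (p5, q4), (p6, q4), (p7, q3), (p6, q0), (p6, q1), (p7, q2), (p6, q3); in each of them the Q-component is accepting too, so the product for L(P) \ L(Q) (P-component accepting, Q-component rejecting) has no reachable accepting pair and the difference is empty.
Hence every string in L(P) is also in L(Q).

Yes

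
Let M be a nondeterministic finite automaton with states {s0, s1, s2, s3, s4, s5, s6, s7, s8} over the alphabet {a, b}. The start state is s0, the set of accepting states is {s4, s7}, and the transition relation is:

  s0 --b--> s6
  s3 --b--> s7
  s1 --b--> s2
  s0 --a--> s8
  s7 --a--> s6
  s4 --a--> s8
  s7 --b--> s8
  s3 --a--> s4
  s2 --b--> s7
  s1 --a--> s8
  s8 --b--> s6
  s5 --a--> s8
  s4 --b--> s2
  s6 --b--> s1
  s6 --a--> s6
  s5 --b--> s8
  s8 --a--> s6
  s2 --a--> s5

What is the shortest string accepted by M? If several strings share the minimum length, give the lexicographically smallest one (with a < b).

bbbb

A breadth-first search from s0 reaches an accepting state first via the path s0 → s6 → s1 → s2 → s7 on input bbbb.
No string of length < 4 is accepted (BFS exhausts all shorter strings without reaching an accepting state), and bbbb is the lexicographically least accepting string of length 4.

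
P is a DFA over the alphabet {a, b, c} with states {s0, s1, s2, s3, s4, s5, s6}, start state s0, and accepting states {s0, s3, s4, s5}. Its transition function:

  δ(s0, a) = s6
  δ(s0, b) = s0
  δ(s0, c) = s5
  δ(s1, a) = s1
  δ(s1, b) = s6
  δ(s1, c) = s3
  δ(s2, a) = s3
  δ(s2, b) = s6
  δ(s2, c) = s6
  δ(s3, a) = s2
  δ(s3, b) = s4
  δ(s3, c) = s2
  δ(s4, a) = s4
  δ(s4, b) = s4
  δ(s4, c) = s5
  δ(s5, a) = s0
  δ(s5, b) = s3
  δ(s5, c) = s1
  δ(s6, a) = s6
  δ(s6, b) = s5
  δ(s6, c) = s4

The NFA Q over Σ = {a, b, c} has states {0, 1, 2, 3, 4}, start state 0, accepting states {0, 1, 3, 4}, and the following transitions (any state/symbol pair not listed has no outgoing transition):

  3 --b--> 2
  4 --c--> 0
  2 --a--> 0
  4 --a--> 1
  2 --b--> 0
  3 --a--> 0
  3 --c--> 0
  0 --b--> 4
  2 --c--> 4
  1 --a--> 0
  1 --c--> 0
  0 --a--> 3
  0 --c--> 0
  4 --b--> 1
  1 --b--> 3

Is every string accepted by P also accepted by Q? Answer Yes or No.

No

The string ab is in L(P) but not in L(Q).
So L(P) ⊄ L(Q).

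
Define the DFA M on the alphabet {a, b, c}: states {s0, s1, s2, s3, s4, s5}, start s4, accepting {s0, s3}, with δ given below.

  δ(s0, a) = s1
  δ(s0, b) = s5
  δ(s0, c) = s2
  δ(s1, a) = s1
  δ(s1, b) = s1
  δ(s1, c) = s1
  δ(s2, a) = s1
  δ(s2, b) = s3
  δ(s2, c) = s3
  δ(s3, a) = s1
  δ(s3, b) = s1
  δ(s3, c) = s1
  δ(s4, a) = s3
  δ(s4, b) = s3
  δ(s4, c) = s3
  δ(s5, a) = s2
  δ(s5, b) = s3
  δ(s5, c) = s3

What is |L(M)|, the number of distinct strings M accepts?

The useful subgraph on states {s3, s4} is acyclic, so L(M) is finite; the longest accepting path visits 2 useful states, giving maximum string length 1.
Counting accepting paths from s4 by length: 3 of length 1. Total 3.

3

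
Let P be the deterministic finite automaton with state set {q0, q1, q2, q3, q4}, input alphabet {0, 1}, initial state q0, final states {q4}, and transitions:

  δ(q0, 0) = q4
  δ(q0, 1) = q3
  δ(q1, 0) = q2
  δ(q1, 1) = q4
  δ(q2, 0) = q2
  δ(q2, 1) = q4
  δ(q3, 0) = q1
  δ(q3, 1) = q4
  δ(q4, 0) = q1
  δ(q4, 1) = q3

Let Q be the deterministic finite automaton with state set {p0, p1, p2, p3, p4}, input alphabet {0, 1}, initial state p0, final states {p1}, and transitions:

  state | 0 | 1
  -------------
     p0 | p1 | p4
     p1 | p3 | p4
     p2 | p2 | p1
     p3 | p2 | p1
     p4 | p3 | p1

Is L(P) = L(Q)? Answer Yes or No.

Exploring the product automaton P × Q from the start pair (q0, p0), following both machines on each input symbol, reaches 5 state pairs: (q0, p0), (q4, p1), (q3, p4), (q1, p3), (q2, p2).
P accepts in {q4} and Q accepts in {p1}. In every reachable pair the two components are either both accepting — (q4, p1) — or both non-accepting, so no string is accepted by exactly one of the machines: L(P) \ L(Q) and L(Q) \ L(P) are both empty.
Hence every string is accepted by P iff it is accepted by Q, and the two languages coincide.

Yes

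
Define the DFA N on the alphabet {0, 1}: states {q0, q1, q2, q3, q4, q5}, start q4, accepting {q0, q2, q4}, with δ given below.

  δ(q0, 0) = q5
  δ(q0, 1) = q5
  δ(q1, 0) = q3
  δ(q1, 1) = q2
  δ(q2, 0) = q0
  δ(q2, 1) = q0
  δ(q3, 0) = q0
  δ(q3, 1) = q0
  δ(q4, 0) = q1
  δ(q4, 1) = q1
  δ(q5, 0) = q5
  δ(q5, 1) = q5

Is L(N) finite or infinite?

finite

The useful states (reachable from q4 and able to reach an accepting state) are {q0, q1, q2, q3, q4}.
Restricted to these states the transition graph has no cycle, so every accepting path has bounded length and L is finite.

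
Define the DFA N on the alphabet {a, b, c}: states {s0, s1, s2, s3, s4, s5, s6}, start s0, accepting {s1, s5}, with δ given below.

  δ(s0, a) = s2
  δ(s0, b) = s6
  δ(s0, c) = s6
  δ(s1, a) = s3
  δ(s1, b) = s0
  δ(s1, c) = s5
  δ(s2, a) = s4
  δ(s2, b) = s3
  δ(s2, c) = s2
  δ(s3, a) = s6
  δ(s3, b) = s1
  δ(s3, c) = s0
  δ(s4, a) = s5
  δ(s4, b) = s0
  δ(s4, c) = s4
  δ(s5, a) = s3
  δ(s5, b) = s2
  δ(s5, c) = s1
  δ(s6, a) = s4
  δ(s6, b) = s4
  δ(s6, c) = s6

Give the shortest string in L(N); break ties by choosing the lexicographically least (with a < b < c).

A breadth-first search from s0 reaches an accepting state first via the path s0 → s2 → s4 → s5 on input aaa.
No string of length < 3 is accepted (BFS exhausts all shorter strings without reaching an accepting state), and aaa is the lexicographically least accepting string of length 3.

aaa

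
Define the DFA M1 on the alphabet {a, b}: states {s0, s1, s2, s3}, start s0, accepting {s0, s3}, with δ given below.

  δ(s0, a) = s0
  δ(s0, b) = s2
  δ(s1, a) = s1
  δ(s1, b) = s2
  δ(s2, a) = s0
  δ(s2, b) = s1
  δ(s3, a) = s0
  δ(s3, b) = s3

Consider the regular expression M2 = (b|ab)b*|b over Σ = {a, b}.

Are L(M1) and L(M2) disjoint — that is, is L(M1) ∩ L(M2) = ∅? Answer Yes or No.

Converting the expression M2 to a DFA (subset construction, then merging equivalent states) gives the minimal DFA with states {r0, r1, r2, r3}, start state r0, accepting states {r2} and transitions r0: a→r1, b→r2; r1: a→r3, b→r2; r2: a→r3, b→r2; r3: a→r3, b→r3.
Exploring the product automaton M1 × M2 from the start pair (s0, r0), following both machines on each input symbol, reaches 7 state pairs: (s0, r0), (s0, r1), (s2, r2), (s0, r3), (s1, r2), (s2, r3), (s1, r3).
M1 accepts in {s0, s3} and M2 accepts in {r2}; no reachable pair has both components accepting, so no string drives both machines to acceptance simultaneously and L(M1) ∩ L(M2) = ∅.
So no string is accepted by both, and the intersection is empty.

Yes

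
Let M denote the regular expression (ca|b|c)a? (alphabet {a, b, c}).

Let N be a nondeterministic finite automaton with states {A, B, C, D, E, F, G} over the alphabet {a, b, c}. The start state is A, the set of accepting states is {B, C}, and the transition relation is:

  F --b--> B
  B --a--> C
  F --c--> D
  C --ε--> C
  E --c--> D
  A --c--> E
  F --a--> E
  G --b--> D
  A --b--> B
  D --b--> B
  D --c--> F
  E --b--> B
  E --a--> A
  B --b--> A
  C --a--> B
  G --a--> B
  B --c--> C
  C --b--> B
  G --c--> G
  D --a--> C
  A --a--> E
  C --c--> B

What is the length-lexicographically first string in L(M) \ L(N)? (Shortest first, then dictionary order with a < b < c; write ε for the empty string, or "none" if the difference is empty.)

The string c is accepted by M but not by N.
No shorter string lies in the difference, and c is the lexicographically first length-1 string in L(M) \ L(N).

c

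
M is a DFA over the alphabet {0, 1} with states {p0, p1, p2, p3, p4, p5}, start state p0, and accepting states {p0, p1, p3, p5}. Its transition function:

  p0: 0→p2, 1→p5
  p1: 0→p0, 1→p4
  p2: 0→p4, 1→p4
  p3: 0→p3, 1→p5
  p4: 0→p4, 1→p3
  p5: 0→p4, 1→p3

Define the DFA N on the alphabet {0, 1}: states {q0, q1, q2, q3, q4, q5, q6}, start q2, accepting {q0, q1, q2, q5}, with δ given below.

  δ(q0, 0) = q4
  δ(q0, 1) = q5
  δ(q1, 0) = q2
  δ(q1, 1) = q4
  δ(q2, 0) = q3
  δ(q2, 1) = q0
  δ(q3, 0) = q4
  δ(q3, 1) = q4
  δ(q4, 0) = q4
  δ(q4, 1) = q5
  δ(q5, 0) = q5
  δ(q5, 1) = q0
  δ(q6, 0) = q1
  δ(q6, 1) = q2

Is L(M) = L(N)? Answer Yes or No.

Yes

Exploring the product automaton M × N from the start pair (p0, q2), following both machines on each input symbol, reaches 5 state pairs: (p0, q2), (p2, q3), (p5, q0), (p4, q4), (p3, q5).
M accepts in {p0, p1, p3, p5} and N accepts in {q0, q1, q2, q5}. In every reachable pair the two components are either both accepting — (p0, q2), (p5, q0), (p3, q5) — or both non-accepting, so no string is accepted by exactly one of the machines: L(M) \ L(N) and L(N) \ L(M) are both empty.
Hence every string is accepted by M iff it is accepted by N, and the two languages coincide.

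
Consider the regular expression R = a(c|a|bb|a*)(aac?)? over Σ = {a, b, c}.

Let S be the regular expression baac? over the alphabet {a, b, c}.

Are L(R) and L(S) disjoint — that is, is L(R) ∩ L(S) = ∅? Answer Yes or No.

Converting the expression R to a DFA (subset construction, then merging equivalent states) gives the minimal DFA with states {r0, r1, r2, r3, r4, r5, r6, r7, r8, r9}, start state r0, accepting states {r1, r3, r5, r6, r8, r9} and transitions r0: a→r1, b→r2, c→r2; r1: a→r3, b→r4, c→r5; r2: a→r2, b→r2, c→r2; r3: a→r6, b→r2, c→r2; r4: a→r2, b→r5, c→r2; r5: a→r7, b→r2, c→r2; r6: a→r6, b→r2, c→r8; r7: a→r9, b→r2, c→r2; r8: a→r2, b→r2, c→r2; r9: a→r2, b→r2, c→r8.
Converting the expression S to a DFA (subset construction, then merging equivalent states) gives the minimal DFA with states {s0, s1, s2, s3, s4, s5}, start state s0, accepting states {s4, s5} and transitions s0: a→s1, b→s2, c→s1; s1: a→s1, b→s1, c→s1; s2: a→s3, b→s1, c→s1; s3: a→s4, b→s1, c→s1; s4: a→s1, b→s1, c→s5; s5: a→s1, b→s1, c→s1.
Exploring the product automaton R × S from the start pair (r0, s0), following both machines on each input symbol, reaches 14 state pairs: (r0, s0), (r1, s1), (r2, s2), (r2, s1), (r3, s1), (r4, s1), (r5, s1), (r2, s3), (r6, s1), (r7, s1), (r2, s4), (r8, s1), (r9, s1), (r2, s5).
R accepts in {r1, r3, r5, r6, r8, r9} and S accepts in {s4, s5}; no reachable pair has both components accepting, so no string drives both machines to acceptance simultaneously and L(R) ∩ L(S) = ∅.
So no string is accepted by both, and the intersection is empty.

Yes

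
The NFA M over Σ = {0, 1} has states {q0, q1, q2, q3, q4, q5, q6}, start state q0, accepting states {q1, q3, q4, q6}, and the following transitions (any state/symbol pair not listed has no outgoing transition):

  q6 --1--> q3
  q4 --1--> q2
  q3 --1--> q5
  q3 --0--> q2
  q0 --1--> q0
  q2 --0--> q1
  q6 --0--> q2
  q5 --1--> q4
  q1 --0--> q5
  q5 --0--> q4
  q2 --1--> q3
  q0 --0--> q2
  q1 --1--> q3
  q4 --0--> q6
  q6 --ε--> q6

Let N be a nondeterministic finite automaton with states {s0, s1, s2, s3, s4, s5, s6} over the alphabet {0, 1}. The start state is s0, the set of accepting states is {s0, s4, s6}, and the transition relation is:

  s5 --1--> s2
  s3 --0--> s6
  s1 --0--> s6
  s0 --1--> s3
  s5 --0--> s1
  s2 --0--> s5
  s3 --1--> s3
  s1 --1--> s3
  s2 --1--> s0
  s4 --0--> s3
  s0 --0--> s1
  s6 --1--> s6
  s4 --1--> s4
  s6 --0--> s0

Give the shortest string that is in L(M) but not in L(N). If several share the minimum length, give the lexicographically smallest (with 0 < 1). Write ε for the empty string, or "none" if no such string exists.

01

The string 01 is accepted by M but not by N.
No shorter string lies in the difference, and 01 is the lexicographically first length-2 string in L(M) \ L(N).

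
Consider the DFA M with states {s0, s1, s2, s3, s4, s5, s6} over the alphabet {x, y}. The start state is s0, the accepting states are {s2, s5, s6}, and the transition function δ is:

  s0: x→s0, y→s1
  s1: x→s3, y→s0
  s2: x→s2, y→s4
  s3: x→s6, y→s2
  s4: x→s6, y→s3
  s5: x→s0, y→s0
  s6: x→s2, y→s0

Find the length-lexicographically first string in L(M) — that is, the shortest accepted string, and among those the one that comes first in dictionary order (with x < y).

A breadth-first search from s0 reaches an accepting state first via the path s0 → s1 → s3 → s6 on input yxx.
No string of length < 3 is accepted (BFS exhausts all shorter strings without reaching an accepting state), and yxx is the lexicographically least accepting string of length 3.

yxx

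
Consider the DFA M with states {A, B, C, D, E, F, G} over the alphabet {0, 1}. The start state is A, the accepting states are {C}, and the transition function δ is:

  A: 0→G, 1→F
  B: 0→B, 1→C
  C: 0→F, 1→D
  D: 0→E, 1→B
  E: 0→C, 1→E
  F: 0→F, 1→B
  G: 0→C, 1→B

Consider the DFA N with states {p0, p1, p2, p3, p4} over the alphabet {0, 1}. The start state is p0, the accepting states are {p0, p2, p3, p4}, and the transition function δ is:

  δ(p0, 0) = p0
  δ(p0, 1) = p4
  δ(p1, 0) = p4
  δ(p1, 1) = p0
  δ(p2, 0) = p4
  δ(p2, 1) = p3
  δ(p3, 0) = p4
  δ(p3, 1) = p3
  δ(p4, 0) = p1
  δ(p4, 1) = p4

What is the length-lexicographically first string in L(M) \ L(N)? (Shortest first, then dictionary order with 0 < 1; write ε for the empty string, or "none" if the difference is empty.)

The string 0010110 is accepted by M but not by N.
No shorter string lies in the difference, and 0010110 is the lexicographically first length-7 string in L(M) \ L(N).

0010110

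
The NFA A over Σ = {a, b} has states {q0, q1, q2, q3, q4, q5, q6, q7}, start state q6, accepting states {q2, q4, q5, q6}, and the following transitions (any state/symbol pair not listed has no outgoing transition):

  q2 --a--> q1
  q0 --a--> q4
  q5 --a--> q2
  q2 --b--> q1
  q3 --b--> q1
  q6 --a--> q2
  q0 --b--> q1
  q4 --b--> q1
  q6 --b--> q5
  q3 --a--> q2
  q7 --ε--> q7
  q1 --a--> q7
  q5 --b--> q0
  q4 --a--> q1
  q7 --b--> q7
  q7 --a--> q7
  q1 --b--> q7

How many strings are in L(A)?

The useful subgraph on states {q0, q2, q4, q5, q6} is acyclic, so L(A) is finite; the longest accepting path visits 4 useful states, giving maximum string length 3.
Counting accepting paths from q6 by length: 1 of length 0, 2 of length 1, 1 of length 2, 1 of length 3. Total 5.

5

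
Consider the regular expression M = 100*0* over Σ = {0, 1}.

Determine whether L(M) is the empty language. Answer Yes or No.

The string 10 matches the expression, so it belongs to L(M).
Since L(M) contains at least one string, it is not empty.

No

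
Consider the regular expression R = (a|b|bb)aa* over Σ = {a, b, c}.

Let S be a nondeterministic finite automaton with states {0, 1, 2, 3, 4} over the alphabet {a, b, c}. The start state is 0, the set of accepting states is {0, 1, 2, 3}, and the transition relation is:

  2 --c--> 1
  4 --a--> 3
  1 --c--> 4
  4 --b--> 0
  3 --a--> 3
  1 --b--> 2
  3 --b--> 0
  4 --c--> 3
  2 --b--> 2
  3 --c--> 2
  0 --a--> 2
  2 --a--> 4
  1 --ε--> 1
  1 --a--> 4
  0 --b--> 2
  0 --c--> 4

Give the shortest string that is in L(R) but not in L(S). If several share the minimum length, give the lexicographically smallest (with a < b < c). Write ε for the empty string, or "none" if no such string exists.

The string aa is accepted by R but not by S.
No shorter string lies in the difference, and aa is the lexicographically first length-2 string in L(R) \ L(S).

aa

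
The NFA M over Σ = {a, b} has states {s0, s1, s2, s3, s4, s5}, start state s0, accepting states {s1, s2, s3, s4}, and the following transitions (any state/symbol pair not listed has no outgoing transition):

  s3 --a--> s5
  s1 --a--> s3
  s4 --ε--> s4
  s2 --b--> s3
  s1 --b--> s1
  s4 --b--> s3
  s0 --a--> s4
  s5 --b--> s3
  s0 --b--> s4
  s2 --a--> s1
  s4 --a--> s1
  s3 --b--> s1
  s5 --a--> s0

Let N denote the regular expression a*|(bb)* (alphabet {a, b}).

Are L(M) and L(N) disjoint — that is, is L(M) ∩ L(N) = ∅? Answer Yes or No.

The string a is accepted by both M and N.
Hence L(M) ∩ L(N) ≠ ∅.

No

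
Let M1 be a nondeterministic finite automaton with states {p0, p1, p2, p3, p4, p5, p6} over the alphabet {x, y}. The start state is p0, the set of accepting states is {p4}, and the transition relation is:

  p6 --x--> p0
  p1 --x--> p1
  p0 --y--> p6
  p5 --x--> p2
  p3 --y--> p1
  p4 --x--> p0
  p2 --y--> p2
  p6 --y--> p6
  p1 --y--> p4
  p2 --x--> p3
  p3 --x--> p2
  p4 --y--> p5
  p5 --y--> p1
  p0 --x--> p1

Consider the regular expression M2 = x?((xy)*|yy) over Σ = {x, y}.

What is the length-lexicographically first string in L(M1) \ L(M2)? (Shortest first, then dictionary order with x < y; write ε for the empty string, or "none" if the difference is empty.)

The string xxxy is accepted by M1 but not by M2.
No shorter string lies in the difference, and xxxy is the lexicographically first length-4 string in L(M1) \ L(M2).

xxxy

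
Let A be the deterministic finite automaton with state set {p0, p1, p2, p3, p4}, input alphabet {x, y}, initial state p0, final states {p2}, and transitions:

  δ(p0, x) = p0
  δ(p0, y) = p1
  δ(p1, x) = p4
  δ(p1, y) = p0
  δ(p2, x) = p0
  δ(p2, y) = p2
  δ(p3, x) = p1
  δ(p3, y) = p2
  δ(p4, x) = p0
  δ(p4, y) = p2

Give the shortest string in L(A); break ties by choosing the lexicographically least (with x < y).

yxy

A breadth-first search from p0 reaches an accepting state first via the path p0 → p1 → p4 → p2 on input yxy.
No string of length < 3 is accepted (BFS exhausts all shorter strings without reaching an accepting state), and yxy is the lexicographically least accepting string of length 3.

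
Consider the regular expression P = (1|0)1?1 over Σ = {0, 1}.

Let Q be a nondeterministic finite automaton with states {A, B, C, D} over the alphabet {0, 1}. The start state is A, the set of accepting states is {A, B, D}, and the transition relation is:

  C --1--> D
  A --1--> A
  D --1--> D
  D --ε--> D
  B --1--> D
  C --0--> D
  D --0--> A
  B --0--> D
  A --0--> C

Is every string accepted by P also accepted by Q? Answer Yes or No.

Yes

Converting the expression P to a DFA (subset construction, then merging equivalent states) gives the minimal DFA with states {p0, p1, p2, p3, p4}, start state p0, accepting states {p3, p4} and transitions p0: 0→p1, 1→p1; p1: 0→p2, 1→p3; p2: 0→p2, 1→p2; p3: 0→p2, 1→p4; p4: 0→p2, 1→p2.
Exploring the product automaton P × Q from the start pair (p0, A), following both machines on each input symbol, reaches 10 state pairs: (p0, A), (p1, C), (p1, A), (p2, D), (p3, D), (p2, C), (p3, A), (p2, A), (p4, D), (p4, A).
P accepts in {p3, p4} and Q accepts in {A, B, D}. The reachable pairs whose P-component is accepting are (p3, D), (p3, A), (p4, D), (p4, A); in each of them the Q-component is accepting too, so the product for L(P) \ L(Q) (P-component accepting, Q-component rejecting) has no reachable accepting pair and the difference is empty.
Hence every string in L(P) is also in L(Q).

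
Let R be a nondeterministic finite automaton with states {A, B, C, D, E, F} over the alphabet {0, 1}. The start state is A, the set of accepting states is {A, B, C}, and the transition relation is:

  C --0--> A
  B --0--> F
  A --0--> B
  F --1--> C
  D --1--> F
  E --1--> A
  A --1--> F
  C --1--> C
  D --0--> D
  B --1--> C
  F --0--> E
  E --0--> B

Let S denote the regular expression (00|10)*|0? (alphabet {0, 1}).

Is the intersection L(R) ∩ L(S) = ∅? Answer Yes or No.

The empty string ε is accepted by both R and S.
Hence L(R) ∩ L(S) ≠ ∅.

No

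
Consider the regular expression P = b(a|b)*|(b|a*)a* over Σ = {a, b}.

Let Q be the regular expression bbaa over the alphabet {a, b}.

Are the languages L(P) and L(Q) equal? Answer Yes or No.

The empty string ε is accepted by P but rejected by Q.
So L(P) ≠ L(Q).

No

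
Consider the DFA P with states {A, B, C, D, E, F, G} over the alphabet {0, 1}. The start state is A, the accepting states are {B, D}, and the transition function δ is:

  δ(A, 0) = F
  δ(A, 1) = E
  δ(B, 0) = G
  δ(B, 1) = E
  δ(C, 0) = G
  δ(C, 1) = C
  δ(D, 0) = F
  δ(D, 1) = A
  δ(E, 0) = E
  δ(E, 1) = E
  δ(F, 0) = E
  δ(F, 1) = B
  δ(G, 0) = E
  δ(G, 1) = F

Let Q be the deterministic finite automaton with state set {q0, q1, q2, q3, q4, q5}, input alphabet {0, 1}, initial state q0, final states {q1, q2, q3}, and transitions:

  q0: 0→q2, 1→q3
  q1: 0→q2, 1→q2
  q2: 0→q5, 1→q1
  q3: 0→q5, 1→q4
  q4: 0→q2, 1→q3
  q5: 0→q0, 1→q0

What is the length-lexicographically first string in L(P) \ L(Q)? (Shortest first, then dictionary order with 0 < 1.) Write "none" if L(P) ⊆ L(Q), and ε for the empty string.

none

Exploring the product automaton P × Q from the start pair (A, q0), following both machines on each input symbol, reaches 15 state pairs: (A, q0), (F, q2), (E, q3), (E, q5), (B, q1), (E, q4), (E, q0), (G, q2), (E, q2), (F, q1), (E, q1), (B, q2), (G, q5), (F, q0), (B, q3).
P accepts in {B, D} and Q accepts in {q1, q2, q3}. The reachable pairs whose P-component is accepting are (B, q1), (B, q2), (B, q3); in each of them the Q-component is accepting too, so the product for L(P) \ L(Q) (P-component accepting, Q-component rejecting) has no reachable accepting pair and the difference is empty.
So every string accepted by P is also accepted by Q: L(P) \ L(Q) = ∅ and there is no such string.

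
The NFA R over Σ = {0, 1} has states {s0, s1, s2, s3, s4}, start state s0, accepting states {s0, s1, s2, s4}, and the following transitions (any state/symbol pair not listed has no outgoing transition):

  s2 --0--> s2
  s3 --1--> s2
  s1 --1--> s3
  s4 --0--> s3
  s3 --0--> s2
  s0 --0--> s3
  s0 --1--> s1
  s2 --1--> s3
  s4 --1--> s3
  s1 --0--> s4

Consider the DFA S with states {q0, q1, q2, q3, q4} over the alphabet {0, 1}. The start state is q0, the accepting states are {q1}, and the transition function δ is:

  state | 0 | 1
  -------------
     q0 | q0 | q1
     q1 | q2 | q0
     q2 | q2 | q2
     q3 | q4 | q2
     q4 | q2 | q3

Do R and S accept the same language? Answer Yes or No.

The empty string ε is accepted by R but rejected by S.
So L(R) ≠ L(S).

No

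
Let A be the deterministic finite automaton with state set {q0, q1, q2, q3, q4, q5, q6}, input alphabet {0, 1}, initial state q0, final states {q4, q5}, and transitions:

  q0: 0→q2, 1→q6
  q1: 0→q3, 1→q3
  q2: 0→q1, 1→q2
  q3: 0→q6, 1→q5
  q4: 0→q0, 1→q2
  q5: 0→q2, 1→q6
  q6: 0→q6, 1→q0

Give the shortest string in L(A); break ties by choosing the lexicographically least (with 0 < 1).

0001

A breadth-first search from q0 reaches an accepting state first via the path q0 → q2 → q1 → q3 → q5 on input 0001.
No string of length < 4 is accepted (BFS exhausts all shorter strings without reaching an accepting state), and 0001 is the lexicographically least accepting string of length 4.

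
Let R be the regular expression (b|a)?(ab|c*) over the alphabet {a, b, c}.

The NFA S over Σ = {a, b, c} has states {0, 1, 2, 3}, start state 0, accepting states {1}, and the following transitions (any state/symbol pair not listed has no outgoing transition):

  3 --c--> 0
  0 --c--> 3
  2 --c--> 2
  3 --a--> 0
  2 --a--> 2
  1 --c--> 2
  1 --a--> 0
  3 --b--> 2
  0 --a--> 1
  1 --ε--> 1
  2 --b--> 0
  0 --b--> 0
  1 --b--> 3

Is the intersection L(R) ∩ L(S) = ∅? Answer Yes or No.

No

The string a is accepted by both R and S.
Hence L(R) ∩ L(S) ≠ ∅.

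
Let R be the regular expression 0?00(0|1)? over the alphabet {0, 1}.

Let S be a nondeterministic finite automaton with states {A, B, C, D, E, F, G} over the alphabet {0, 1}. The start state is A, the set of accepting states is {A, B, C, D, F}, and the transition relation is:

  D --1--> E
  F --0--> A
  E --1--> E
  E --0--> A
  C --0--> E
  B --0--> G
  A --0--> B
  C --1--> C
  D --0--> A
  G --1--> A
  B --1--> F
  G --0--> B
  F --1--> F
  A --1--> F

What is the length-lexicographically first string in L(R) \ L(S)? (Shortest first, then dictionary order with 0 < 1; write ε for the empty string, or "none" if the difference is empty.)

The string 00 is accepted by R but not by S.
No shorter string lies in the difference, and 00 is the lexicographically first length-2 string in L(R) \ L(S).

00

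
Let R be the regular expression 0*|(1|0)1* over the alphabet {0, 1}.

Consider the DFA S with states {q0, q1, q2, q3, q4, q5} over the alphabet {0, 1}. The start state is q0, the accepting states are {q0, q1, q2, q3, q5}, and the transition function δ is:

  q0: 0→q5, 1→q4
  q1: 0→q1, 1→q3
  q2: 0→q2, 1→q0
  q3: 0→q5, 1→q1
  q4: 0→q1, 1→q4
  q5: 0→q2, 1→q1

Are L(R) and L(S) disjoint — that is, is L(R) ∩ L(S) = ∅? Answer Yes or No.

No

The empty string ε is accepted by both R and S.
Hence L(R) ∩ L(S) ≠ ∅.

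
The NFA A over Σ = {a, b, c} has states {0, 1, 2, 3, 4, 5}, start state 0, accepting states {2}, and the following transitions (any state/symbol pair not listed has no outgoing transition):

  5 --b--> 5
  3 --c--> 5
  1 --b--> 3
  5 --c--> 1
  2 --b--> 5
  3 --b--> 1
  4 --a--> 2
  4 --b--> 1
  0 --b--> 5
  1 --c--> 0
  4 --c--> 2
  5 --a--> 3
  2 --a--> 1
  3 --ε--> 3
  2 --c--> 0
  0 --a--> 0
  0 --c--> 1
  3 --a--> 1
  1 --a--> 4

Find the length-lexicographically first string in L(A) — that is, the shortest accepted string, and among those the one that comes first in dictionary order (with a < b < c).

caa

A breadth-first search from 0 reaches an accepting state first via the path 0 → 1 → 4 → 2 on input caa.
No string of length < 3 is accepted (BFS exhausts all shorter strings without reaching an accepting state), and caa is the lexicographically least accepting string of length 3.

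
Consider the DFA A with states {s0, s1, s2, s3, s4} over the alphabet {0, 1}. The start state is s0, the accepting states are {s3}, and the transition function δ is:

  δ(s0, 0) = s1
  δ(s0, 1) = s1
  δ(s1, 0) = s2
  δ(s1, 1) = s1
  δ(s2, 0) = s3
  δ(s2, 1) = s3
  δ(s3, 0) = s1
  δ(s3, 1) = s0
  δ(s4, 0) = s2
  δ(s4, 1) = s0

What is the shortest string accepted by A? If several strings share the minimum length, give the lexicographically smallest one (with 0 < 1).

000

A breadth-first search from s0 reaches an accepting state first via the path s0 → s1 → s2 → s3 on input 000.
No string of length < 3 is accepted (BFS exhausts all shorter strings without reaching an accepting state), and 000 is the lexicographically least accepting string of length 3.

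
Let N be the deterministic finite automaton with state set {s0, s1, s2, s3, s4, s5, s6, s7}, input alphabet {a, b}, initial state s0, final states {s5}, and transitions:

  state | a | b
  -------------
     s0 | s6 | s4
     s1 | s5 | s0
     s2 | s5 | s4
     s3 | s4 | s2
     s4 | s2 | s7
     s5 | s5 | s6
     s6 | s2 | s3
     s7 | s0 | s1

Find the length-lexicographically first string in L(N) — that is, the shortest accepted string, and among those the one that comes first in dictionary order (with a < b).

aaa

A breadth-first search from s0 reaches an accepting state first via the path s0 → s6 → s2 → s5 on input aaa.
No string of length < 3 is accepted (BFS exhausts all shorter strings without reaching an accepting state), and aaa is the lexicographically least accepting string of length 3.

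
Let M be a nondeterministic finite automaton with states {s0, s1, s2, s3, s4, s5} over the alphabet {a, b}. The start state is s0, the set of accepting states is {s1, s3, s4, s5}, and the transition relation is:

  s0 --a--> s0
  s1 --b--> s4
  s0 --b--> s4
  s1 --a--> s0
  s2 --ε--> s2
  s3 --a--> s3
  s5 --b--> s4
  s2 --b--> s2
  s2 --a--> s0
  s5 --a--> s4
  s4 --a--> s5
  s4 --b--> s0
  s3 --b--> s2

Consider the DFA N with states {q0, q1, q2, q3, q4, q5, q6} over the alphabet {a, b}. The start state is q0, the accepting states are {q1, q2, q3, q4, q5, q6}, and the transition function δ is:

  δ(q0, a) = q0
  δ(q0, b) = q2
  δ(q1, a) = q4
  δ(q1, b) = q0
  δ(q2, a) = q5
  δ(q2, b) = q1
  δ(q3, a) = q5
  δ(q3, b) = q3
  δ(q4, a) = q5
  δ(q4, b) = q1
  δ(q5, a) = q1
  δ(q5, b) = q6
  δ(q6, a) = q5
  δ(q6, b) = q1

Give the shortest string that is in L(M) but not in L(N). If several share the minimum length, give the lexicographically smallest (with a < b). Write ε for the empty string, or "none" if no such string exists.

bbb

The string bbb is accepted by M but not by N.
No shorter string lies in the difference, and bbb is the lexicographically first length-3 string in L(M) \ L(N).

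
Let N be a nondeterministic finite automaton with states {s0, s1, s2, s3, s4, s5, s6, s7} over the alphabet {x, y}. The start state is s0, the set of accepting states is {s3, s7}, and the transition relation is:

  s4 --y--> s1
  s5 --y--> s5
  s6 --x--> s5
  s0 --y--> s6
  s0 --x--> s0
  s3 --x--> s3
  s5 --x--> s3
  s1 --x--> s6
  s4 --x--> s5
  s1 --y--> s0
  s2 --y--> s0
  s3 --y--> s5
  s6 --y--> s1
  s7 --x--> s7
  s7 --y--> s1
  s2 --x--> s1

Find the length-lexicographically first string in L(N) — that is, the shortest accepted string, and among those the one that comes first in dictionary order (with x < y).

yxx

A breadth-first search from s0 reaches an accepting state first via the path s0 → s6 → s5 → s3 on input yxx.
No string of length < 3 is accepted (BFS exhausts all shorter strings without reaching an accepting state), and yxx is the lexicographically least accepting string of length 3.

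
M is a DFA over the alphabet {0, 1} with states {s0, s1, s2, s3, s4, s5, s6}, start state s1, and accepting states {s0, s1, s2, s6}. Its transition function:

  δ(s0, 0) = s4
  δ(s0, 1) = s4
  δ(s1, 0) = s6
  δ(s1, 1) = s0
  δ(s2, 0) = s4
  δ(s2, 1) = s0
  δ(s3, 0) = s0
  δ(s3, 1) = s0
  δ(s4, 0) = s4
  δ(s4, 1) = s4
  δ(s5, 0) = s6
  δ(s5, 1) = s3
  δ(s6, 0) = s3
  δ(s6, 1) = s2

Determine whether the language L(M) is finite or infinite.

The useful states (reachable from s1 and able to reach an accepting state) are {s0, s1, s2, s3, s6}.
Restricted to these states the transition graph has no cycle, so every accepting path has bounded length and L is finite.

finite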